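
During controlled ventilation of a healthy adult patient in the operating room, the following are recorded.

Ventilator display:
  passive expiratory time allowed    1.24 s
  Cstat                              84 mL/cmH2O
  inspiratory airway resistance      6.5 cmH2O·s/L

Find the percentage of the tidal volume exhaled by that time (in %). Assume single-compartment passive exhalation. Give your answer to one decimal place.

89.7

τ = R × C = 6.5 × 84 mL/cmH2O = 6.5 × 0.084 L/cmH2O = 0.546 s.
Passive exhalation: V(t)/V₀ = e^(−t/τ) = e^(−1.24/0.546) = 0.1032.
Fraction exhaled = 1 − 0.1032 = 0.8968 → 89.68%.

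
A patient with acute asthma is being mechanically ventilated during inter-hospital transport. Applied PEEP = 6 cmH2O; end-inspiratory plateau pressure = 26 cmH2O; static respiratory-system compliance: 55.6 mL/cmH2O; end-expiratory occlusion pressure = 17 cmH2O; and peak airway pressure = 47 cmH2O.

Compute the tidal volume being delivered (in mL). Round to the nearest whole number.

End-expiratory occlusion gives total PEEP = 17 cmH2O (intrinsic PEEP = 17 − 6 = 11). Use total PEEP for the elastic gradient.
Vt = Cstat × (Pplat − PEEPtotal) = 55.6 × (26 − 17) = 55.6 × 9.0 = 500.4 mL.

500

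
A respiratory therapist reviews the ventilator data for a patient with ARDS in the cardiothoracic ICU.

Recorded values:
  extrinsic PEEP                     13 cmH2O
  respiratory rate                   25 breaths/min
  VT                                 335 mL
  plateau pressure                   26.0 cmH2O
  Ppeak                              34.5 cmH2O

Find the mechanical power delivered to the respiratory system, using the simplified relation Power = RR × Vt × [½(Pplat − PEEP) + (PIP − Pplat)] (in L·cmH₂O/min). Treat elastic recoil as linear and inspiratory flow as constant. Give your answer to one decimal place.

Per-breath work = Vt × [½(Pplat−PEEP) + (PIP−Pplat)] = 0.335 × [0.5×13.0 + 8.5] = 0.335 × 15.0 = 5.025 L·cmH2O.
Power = 25 × 5.025 = 125.63 L·cmH2O/min.

125.6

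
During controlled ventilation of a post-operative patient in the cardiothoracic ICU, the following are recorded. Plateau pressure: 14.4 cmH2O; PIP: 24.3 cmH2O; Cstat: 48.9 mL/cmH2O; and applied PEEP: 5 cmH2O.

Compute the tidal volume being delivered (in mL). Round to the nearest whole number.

460

Vt = Cstat × (Pplat − PEEP) = 48.9 × (14.4 − 5) = 48.9 × 9.4 = 459.66 mL.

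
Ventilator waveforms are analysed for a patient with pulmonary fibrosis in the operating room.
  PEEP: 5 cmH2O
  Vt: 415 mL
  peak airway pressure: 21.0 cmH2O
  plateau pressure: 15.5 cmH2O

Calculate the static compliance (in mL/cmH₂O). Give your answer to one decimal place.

Cstat = Vt / (Pplat − PEEP) = 415 / (15.5 − 5) = 415 / 10.5 = 39.524 mL/cmH2O.

39.5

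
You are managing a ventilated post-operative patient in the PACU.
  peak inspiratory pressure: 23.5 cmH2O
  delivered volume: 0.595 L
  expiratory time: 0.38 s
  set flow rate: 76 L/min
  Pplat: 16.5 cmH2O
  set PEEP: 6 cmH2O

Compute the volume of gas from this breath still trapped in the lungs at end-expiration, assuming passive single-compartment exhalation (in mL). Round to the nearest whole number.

177

Flow: 76 L/min ÷ 60 = 1.2667 L/s.
R = (PIP − Pplat)/V̇ = (23.5 − 16.5) / 1.2667 = 7.0/1.2667 = 5.526 cmH2O·s/L.
C = Vt/(Pplat − PEEP) = 595.0 / (16.5 − 6) = 595.0/10.5 = 56.667 mL/cmH2O.
τ = R × C = 5.526 × 0.05667 L/cmH2O = 0.3132 s.
Fraction remaining = e^(−Te/τ) = e^(−0.38/0.3132) = 0.2972.
Trapped volume = 595.0 × 0.2972 = 176.83 mL.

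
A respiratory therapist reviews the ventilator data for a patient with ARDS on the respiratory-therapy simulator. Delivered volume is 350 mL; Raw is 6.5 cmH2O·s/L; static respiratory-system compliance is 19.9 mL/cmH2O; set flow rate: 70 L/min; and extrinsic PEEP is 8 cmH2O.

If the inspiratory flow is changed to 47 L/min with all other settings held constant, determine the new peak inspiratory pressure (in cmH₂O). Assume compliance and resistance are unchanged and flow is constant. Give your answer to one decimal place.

Flow: 70 L/min ÷ 60 = 1.1667 L/s.
New flow: 47 L/min ÷ 60 = 0.7833 L/s.
PIP = Vt/C + R·V̇ + PEEP (constant-flow equation of motion).
Only the resistive term changes: ΔPIP = R × ΔV̇ = 6.5 × (0.7833 − 1.1667) = 6.5 × -0.3834 = -2.492 cmH2O.
Original PIP = 350/19.9 + 6.5×1.1667 + 8 = 33.171 cmH2O; new PIP = 33.171 + (-2.492) = 30.679 cmH2O.

30.7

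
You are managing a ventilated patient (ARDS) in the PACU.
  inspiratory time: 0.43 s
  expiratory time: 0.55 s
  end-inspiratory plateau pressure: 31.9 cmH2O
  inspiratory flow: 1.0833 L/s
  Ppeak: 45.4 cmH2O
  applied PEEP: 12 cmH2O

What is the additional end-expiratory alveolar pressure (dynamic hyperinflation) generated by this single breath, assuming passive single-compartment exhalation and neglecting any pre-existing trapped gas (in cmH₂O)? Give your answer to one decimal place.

3.0

Vt = flow × Ti = 1.0833 L/s × 0.43 s × 1000 mL/L = 465.82 mL.
R = (PIP − Pplat)/V̇ = (45.4 − 31.9) / 1.0833 = 13.5/1.0833 = 12.462 cmH2O·s/L.
C = Vt/(Pplat − PEEP) = 465.82 / (31.9 − 12) = 465.82/19.9 = 23.408 mL/cmH2O.
τ = R × C = 12.462 × 0.02341 L/cmH2O = 0.2917 s.
Fraction remaining = e^(−Te/τ) = e^(−0.55/0.2917) = 0.1518; trapped volume = 465.82 × 0.1518 = 70.711 mL.
Additional alveolar pressure from trapping ≈ V_trapped / C = 70.711 / 23.408 = 3.021 cmH2O.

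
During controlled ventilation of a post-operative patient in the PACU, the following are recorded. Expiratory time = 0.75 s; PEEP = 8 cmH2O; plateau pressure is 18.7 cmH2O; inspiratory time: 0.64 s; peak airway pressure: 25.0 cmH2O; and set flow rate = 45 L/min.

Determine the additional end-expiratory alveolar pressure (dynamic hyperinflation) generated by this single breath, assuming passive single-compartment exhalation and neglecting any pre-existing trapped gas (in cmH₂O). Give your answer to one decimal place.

Flow: 45 L/min ÷ 60 = 0.75 L/s.
Vt = flow × Ti = 0.75 L/s × 0.64 s × 1000 mL/L = 480.0 mL.
R = (PIP − Pplat)/V̇ = (25.0 − 18.7) / 0.75 = 6.3/0.75 = 8.4 cmH2O·s/L.
C = Vt/(Pplat − PEEP) = 480.0 / (18.7 − 8) = 480.0/10.7 = 44.86 mL/cmH2O.
τ = R × C = 8.4 × 0.04486 L/cmH2O = 0.3768 s.
Fraction remaining = e^(−Te/τ) = e^(−0.75/0.3768) = 0.1366; trapped volume = 480.0 × 0.1366 = 65.568 mL.
Additional alveolar pressure from trapping ≈ V_trapped / C = 65.568 / 44.86 = 1.462 cmH2O.

1.5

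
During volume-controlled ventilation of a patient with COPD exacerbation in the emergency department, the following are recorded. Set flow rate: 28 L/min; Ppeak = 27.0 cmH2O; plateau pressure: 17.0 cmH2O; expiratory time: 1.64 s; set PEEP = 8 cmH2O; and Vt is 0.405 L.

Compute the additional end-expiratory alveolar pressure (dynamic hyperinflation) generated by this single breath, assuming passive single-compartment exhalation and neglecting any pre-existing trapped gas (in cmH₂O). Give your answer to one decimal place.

Flow: 28 L/min ÷ 60 = 0.4667 L/s.
R = (PIP − Pplat)/V̇ = (27.0 − 17.0) / 0.4667 = 10.0/0.4667 = 21.427 cmH2O·s/L.
C = Vt/(Pplat − PEEP) = 405.0 / (17.0 − 8) = 405.0/9.0 = 45.0 mL/cmH2O.
τ = R × C = 21.427 × 0.045 L/cmH2O = 0.9642 s.
Fraction remaining = e^(−Te/τ) = e^(−1.64/0.9642) = 0.1825; trapped volume = 405.0 × 0.1825 = 73.913 mL.
Additional alveolar pressure from trapping ≈ V_trapped / C = 73.913 / 45.0 = 1.643 cmH2O.

1.6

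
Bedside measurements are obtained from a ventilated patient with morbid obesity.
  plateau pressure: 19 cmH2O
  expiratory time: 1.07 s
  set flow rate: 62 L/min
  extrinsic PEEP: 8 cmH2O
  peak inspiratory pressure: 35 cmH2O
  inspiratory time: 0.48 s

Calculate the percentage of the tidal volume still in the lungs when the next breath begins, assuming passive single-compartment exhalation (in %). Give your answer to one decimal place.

Flow: 62 L/min ÷ 60 = 1.0333 L/s.
Vt = flow × Ti = 1.0333 L/s × 0.48 s × 1000 mL/L = 495.98 mL.
R = (PIP − Pplat)/V̇ = (35 − 19) / 1.0333 = 16.0/1.0333 = 15.484 cmH2O·s/L.
C = Vt/(Pplat − PEEP) = 495.98 / (19 − 8) = 495.98/11.0 = 45.089 mL/cmH2O.
τ = R × C = 15.484 × 0.04509 L/cmH2O = 0.6982 s.
Fraction remaining at end-expiration = e^(−Te/τ) = e^(−1.07/0.6982) = 0.216 → 21.6%.

21.6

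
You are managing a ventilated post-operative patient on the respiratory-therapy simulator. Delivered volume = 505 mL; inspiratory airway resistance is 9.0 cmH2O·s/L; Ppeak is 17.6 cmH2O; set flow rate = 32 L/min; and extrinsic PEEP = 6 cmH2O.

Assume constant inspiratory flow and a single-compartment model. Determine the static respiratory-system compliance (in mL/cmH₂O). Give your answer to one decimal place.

Flow: 32 L/min ÷ 60 = 0.5333 L/s.
Equation of motion (constant flow): PIP = Vt/C + R·V̇ + PEEP.
Vt/C = PIP − R·V̇ − PEEP = 17.6 − 9.0×0.5333 − 6 = 17.6 − 4.8 − 6 = 6.8 cmH2O.
C = Vt / 6.8 = 505 / 6.8 = 74.265 mL/cmH2O.

74.3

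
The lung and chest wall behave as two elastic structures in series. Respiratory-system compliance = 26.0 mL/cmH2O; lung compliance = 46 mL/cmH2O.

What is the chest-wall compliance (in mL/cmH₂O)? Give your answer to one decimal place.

1/Ccw = 1/Crs − 1/CL.
1/Ccw = 1/26.0 − 1/46 = 0.01672.
Ccw = 59.809 mL/cmH2O.

59.8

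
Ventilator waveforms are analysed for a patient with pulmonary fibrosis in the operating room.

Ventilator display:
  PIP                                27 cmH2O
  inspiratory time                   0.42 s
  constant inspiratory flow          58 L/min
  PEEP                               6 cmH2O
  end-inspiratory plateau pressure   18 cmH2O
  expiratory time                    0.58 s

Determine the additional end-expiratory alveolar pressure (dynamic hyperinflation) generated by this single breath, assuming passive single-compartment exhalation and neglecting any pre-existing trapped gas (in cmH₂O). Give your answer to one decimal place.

Flow: 58 L/min ÷ 60 = 0.9667 L/s.
Vt = flow × Ti = 0.9667 L/s × 0.42 s × 1000 mL/L = 406.01 mL.
R = (PIP − Pplat)/V̇ = (27 − 18) / 0.9667 = 9.0/0.9667 = 9.31 cmH2O·s/L.
C = Vt/(Pplat − PEEP) = 406.01 / (18 − 6) = 406.01/12.0 = 33.834 mL/cmH2O.
τ = R × C = 9.31 × 0.03383 L/cmH2O = 0.315 s.
Fraction remaining = e^(−Te/τ) = e^(−0.58/0.315) = 0.1586; trapped volume = 406.01 × 0.1586 = 64.393 mL.
Additional alveolar pressure from trapping ≈ V_trapped / C = 64.393 / 33.834 = 1.903 cmH2O.

1.9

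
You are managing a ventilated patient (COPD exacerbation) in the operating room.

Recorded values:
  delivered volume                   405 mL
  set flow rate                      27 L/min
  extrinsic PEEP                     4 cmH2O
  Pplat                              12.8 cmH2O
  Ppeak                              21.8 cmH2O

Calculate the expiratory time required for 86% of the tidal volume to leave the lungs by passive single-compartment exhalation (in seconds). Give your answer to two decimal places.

Flow: 27 L/min ÷ 60 = 0.45 L/s.
R = (PIP − Pplat)/V̇ = (21.8 − 12.8) / 0.45 = 9.0/0.45 = 20.0 cmH2O·s/L.
C = Vt/(Pplat − PEEP) = 405.0 / (12.8 − 4) = 405.0/8.8 = 46.023 mL/cmH2O.
τ = R × C = 20.0 × 0.04602 L/cmH2O = 0.9204 s.
t = −τ·ln(1 − 0.86) = −0.9204·ln(0.14) = 1.81 s.

1.81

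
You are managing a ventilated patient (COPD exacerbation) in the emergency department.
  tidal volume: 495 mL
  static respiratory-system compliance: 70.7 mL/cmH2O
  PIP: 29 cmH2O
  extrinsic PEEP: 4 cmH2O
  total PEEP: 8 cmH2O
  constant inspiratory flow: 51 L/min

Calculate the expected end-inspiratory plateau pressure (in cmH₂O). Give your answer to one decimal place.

15.0

End-expiratory occlusion gives total PEEP = 8 cmH2O (intrinsic PEEP = 8 − 4 = 4). Use total PEEP for the elastic gradient.
Pplat = PEEPtotal + Vt / Cstat = 8 + 495 / 70.7 = 8 + 7.001 = 15.001 cmH2O.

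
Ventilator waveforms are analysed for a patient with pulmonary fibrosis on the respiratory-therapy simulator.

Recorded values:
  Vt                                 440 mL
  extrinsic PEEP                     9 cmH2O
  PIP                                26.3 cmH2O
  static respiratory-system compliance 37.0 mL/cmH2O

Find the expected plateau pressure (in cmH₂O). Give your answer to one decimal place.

20.9

Pplat = PEEP + Vt / Cstat = 9 + 440 / 37.0 = 9 + 11.892 = 20.892 cmH2O.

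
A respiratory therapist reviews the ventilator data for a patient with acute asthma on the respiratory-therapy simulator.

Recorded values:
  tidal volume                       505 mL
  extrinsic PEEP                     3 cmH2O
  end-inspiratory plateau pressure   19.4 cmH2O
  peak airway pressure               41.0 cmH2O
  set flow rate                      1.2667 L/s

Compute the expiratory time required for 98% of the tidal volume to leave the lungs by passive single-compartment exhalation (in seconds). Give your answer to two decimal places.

2.05

R = (PIP − Pplat)/V̇ = (41.0 − 19.4) / 1.2667 = 21.6/1.2667 = 17.052 cmH2O·s/L.
C = Vt/(Pplat − PEEP) = 505.0 / (19.4 − 3) = 505.0/16.4 = 30.793 mL/cmH2O.
τ = R × C = 17.052 × 0.03079 L/cmH2O = 0.525 s.
t = −τ·ln(1 − 0.98) = −0.525·ln(0.02) = 2.054 s.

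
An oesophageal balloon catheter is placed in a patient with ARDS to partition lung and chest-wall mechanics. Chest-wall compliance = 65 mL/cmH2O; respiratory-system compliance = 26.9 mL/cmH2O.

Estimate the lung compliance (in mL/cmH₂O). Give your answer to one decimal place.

1/CL = 1/Crs − 1/Ccw.
1/CL = 1/26.9 − 1/65 = 0.02179.
CL = 45.893 mL/cmH2O.

45.9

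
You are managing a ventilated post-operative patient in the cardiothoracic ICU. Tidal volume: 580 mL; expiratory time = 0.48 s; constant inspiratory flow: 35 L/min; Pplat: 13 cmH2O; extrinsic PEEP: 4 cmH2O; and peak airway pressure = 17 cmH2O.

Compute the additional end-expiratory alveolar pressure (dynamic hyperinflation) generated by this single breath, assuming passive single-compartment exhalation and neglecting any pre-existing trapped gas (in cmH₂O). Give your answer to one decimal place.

3.0

Flow: 35 L/min ÷ 60 = 0.5833 L/s.
R = (PIP − Pplat)/V̇ = (17 − 13) / 0.5833 = 4.0/0.5833 = 6.858 cmH2O·s/L.
C = Vt/(Pplat − PEEP) = 580.0 / (13 − 4) = 580.0/9.0 = 64.444 mL/cmH2O.
τ = R × C = 6.858 × 0.06444 L/cmH2O = 0.4419 s.
Fraction remaining = e^(−Te/τ) = e^(−0.48/0.4419) = 0.3375; trapped volume = 580.0 × 0.3375 = 195.75 mL.
Additional alveolar pressure from trapping ≈ V_trapped / C = 195.75 / 64.444 = 3.038 cmH2O.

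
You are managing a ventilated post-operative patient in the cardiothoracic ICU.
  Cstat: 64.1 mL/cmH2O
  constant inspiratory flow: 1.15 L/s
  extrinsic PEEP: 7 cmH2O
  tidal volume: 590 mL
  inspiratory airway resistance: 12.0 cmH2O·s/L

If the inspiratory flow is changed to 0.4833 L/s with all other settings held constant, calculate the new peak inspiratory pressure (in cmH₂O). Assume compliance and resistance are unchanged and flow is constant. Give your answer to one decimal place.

22.0

PIP = Vt/C + R·V̇ + PEEP (constant-flow equation of motion).
Only the resistive term changes: ΔPIP = R × ΔV̇ = 12.0 × (0.4833 − 1.15) = 12.0 × -0.6667 = -8.0 cmH2O.
Original PIP = 590/64.1 + 12.0×1.15 + 7 = 30.004 cmH2O; new PIP = 30.004 + (-8.0) = 22.004 cmH2O.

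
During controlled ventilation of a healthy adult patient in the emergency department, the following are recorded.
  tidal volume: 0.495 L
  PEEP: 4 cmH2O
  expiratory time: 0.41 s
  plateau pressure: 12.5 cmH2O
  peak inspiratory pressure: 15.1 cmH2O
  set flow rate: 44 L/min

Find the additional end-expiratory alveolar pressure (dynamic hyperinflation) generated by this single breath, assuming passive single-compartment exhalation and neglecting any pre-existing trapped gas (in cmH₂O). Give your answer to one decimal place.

1.2

Flow: 44 L/min ÷ 60 = 0.7333 L/s.
R = (PIP − Pplat)/V̇ = (15.1 − 12.5) / 0.7333 = 2.6/0.7333 = 3.546 cmH2O·s/L.
C = Vt/(Pplat − PEEP) = 495.0 / (12.5 − 4) = 495.0/8.5 = 58.235 mL/cmH2O.
τ = R × C = 3.546 × 0.05824 L/cmH2O = 0.2065 s.
Fraction remaining = e^(−Te/τ) = e^(−0.41/0.2065) = 0.1373; trapped volume = 495.0 × 0.1373 = 67.964 mL.
Additional alveolar pressure from trapping ≈ V_trapped / C = 67.964 / 58.235 = 1.167 cmH2O.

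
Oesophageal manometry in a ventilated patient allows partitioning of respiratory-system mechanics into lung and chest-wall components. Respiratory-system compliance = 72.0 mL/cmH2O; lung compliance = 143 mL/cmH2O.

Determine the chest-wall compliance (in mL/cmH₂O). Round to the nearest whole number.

145

1/Ccw = 1/Crs − 1/CL.
1/Ccw = 1/72.0 − 1/143 = 0.006896.
Ccw = 145.01 mL/cmH2O.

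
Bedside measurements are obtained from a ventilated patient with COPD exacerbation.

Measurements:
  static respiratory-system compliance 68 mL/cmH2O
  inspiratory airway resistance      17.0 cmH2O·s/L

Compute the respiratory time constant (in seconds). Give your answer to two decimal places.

1.16

τ = R × C = 17.0 × 68 mL/cmH2O = 17.0 × 0.068 L/cmH2O = 1.156 s.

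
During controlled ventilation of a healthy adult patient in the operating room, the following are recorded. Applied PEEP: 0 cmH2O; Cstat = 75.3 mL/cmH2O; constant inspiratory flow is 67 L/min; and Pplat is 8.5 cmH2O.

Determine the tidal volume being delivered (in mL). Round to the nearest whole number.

640

Vt = Cstat × (Pplat − PEEP) = 75.3 × (8.5 − 0) = 75.3 × 8.5 = 640.05 mL.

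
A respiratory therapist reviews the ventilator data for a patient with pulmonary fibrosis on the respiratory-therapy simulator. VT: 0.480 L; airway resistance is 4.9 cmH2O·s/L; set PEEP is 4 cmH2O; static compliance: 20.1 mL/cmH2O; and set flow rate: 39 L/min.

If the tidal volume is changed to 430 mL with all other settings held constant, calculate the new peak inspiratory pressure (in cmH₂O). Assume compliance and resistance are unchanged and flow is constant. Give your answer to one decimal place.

28.6

Flow: 39 L/min ÷ 60 = 0.65 L/s.
PIP = Vt/C + R·V̇ + PEEP (constant-flow equation of motion).
Only the elastic term changes: ΔPIP = ΔVt / C = (430 − 480) / 20.1 = -2.488 cmH2O.
Original PIP = 480/20.1 + 4.9×0.65 + 4 = 31.066 cmH2O; new PIP = 31.066 + (-2.488) = 28.578 cmH2O.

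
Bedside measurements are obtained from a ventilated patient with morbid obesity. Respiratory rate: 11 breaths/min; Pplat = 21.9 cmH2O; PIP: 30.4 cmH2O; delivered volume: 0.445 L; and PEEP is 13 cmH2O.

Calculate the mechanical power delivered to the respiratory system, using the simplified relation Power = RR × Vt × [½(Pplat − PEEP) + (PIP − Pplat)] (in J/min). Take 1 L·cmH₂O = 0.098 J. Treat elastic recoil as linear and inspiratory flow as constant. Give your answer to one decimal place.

Per-breath work = Vt × [½(Pplat−PEEP) + (PIP−Pplat)] = 0.445 × [0.5×8.9 + 8.5] = 0.445 × 12.95 = 5.763 L·cmH2O.
Power = 11 × 5.763 = 63.393 L·cmH2O/min.
× 0.098 J/(L·cmH2O) → 6.213 J/min.

6.2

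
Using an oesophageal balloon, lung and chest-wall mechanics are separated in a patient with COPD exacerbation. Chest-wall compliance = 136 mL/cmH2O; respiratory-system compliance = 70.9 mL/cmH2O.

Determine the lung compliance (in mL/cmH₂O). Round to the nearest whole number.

1/CL = 1/Crs − 1/Ccw.
1/CL = 1/70.9 − 1/136 = 0.006751.
CL = 148.13 mL/cmH2O.

148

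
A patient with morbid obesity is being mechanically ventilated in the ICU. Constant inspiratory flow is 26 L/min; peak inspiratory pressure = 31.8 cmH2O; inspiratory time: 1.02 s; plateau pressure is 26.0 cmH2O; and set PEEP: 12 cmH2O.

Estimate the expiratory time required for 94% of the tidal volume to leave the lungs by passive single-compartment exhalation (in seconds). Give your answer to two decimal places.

Flow: 26 L/min ÷ 60 = 0.4333 L/s.
Vt = flow × Ti = 0.4333 L/s × 1.02 s × 1000 mL/L = 441.97 mL.
R = (PIP − Pplat)/V̇ = (31.8 − 26.0) / 0.4333 = 5.8/0.4333 = 13.386 cmH2O·s/L.
C = Vt/(Pplat − PEEP) = 441.97 / (26.0 − 12) = 441.97/14.0 = 31.569 mL/cmH2O.
τ = R × C = 13.386 × 0.03157 L/cmH2O = 0.4226 s.
t = −τ·ln(1 − 0.94) = −0.4226·ln(0.06) = 1.189 s.

1.19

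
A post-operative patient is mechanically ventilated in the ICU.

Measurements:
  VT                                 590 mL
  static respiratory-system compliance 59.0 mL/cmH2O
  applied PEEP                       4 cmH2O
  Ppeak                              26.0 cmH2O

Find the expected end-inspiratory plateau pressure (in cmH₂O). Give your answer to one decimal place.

Pplat = PEEP + Vt / Cstat = 4 + 590 / 59.0 = 4 + 10.0 = 14.0 cmH2O.

14.0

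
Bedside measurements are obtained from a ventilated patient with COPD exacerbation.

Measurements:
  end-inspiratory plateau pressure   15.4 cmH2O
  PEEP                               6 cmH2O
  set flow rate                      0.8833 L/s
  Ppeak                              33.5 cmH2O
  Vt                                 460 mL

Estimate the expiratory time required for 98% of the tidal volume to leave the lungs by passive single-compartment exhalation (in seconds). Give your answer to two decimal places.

R = (PIP − Pplat)/V̇ = (33.5 − 15.4) / 0.8833 = 18.1/0.8833 = 20.491 cmH2O·s/L.
C = Vt/(Pplat − PEEP) = 460.0 / (15.4 − 6) = 460.0/9.4 = 48.936 mL/cmH2O.
τ = R × C = 20.491 × 0.04894 L/cmH2O = 1.003 s.
t = −τ·ln(1 − 0.98) = −1.003·ln(0.02) = 3.924 s.

3.92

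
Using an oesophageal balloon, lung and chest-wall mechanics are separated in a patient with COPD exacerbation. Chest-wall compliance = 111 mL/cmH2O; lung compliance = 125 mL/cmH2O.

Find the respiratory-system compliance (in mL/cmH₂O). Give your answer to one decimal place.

Lung and chest wall are elastances in series: 1/Crs = 1/CL + 1/Ccw.
1/Crs = 1/125 + 1/111 = 0.01701.
Crs = 58.789 mL/cmH2O.

58.8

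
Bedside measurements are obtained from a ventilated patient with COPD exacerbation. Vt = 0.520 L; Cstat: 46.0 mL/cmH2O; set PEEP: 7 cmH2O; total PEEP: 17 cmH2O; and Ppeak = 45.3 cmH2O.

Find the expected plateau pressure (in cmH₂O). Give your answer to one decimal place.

28.3

End-expiratory occlusion gives total PEEP = 17 cmH2O (intrinsic PEEP = 17 − 7 = 10). Use total PEEP for the elastic gradient.
Pplat = PEEPtotal + Vt / Cstat = 17 + 520 / 46.0 = 17 + 11.304 = 28.304 cmH2O.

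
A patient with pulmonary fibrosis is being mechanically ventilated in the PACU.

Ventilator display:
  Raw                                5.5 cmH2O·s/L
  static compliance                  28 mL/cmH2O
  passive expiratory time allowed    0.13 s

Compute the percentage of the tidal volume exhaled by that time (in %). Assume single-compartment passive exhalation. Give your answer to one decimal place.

τ = R × C = 5.5 × 28 mL/cmH2O = 5.5 × 0.028 L/cmH2O = 0.154 s.
Passive exhalation: V(t)/V₀ = e^(−t/τ) = e^(−0.13/0.154) = 0.4299.
Fraction exhaled = 1 − 0.4299 = 0.5701 → 57.01%.

57.0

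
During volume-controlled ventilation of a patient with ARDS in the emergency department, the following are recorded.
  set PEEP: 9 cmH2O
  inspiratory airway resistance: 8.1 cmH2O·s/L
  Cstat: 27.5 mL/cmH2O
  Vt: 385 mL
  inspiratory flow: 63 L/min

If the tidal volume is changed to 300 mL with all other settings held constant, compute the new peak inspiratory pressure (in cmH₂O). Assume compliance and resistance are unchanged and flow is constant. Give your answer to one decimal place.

Flow: 63 L/min ÷ 60 = 1.05 L/s.
PIP = Vt/C + R·V̇ + PEEP (constant-flow equation of motion).
Only the elastic term changes: ΔPIP = ΔVt / C = (300 − 385) / 27.5 = -3.091 cmH2O.
Original PIP = 385/27.5 + 8.1×1.05 + 9 = 31.505 cmH2O; new PIP = 31.505 + (-3.091) = 28.414 cmH2O.

28.4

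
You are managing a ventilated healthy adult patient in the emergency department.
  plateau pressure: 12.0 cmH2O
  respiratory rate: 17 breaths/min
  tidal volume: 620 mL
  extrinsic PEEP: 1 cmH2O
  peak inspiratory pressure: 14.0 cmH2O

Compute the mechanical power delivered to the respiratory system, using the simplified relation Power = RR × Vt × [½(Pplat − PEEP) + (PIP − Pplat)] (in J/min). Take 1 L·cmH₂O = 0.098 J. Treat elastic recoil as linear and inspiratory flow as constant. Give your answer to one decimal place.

Per-breath work = Vt × [½(Pplat−PEEP) + (PIP−Pplat)] = 0.620 × [0.5×11.0 + 2.0] = 0.620 × 7.5 = 4.65 L·cmH2O.
Power = 17 × 4.65 = 79.05 L·cmH2O/min.
× 0.098 J/(L·cmH2O) → 7.747 J/min.

7.7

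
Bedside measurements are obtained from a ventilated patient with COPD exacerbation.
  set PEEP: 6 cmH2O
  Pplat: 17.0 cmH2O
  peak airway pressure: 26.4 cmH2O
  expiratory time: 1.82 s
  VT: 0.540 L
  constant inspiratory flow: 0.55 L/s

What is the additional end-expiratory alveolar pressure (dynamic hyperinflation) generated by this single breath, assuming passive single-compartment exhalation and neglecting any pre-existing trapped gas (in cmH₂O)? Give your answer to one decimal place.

R = (PIP − Pplat)/V̇ = (26.4 − 17.0) / 0.55 = 9.4/0.55 = 17.091 cmH2O·s/L.
C = Vt/(Pplat − PEEP) = 540.0 / (17.0 − 6) = 540.0/11.0 = 49.091 mL/cmH2O.
τ = R × C = 17.091 × 0.04909 L/cmH2O = 0.839 s.
Fraction remaining = e^(−Te/τ) = e^(−1.82/0.839) = 0.1143; trapped volume = 540.0 × 0.1143 = 61.722 mL.
Additional alveolar pressure from trapping ≈ V_trapped / C = 61.722 / 49.091 = 1.257 cmH2O.

1.3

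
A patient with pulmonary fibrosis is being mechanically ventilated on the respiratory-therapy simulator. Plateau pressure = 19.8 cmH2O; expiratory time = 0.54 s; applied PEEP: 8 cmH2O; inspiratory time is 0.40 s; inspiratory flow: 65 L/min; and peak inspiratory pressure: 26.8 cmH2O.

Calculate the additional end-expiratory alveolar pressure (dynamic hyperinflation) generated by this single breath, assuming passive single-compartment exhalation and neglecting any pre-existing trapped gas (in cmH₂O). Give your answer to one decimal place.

Flow: 65 L/min ÷ 60 = 1.0833 L/s.
Vt = flow × Ti = 1.0833 L/s × 0.40 s × 1000 mL/L = 433.32 mL.
R = (PIP − Pplat)/V̇ = (26.8 − 19.8) / 1.0833 = 7.0/1.0833 = 6.462 cmH2O·s/L.
C = Vt/(Pplat − PEEP) = 433.32 / (19.8 − 8) = 433.32/11.8 = 36.722 mL/cmH2O.
τ = R × C = 6.462 × 0.03672 L/cmH2O = 0.2373 s.
Fraction remaining = e^(−Te/τ) = e^(−0.54/0.2373) = 0.1027; trapped volume = 433.32 × 0.1027 = 44.502 mL.
Additional alveolar pressure from trapping ≈ V_trapped / C = 44.502 / 36.722 = 1.212 cmH2O.

1.2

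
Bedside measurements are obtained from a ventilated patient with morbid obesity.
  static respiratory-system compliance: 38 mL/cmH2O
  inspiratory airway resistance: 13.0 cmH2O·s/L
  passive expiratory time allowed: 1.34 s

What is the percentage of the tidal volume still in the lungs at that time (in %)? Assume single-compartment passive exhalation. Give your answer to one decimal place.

τ = R × C = 13.0 × 38 mL/cmH2O = 13.0 × 0.038 L/cmH2O = 0.494 s.
Passive exhalation: V(t)/V₀ = e^(−t/τ) = e^(−1.34/0.494) = 0.06637.
Fraction remaining = 0.06637 → 6.637%.

6.6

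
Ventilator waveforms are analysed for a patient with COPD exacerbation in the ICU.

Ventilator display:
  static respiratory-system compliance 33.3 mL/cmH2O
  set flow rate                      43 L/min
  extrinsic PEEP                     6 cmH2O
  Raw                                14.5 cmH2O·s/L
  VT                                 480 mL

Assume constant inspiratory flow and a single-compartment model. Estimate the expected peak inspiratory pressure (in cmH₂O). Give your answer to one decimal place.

30.8

Flow: 43 L/min ÷ 60 = 0.7167 L/s.
Equation of motion (constant flow): PIP = Vt/C + R·V̇ + PEEP.
PIP = 480/33.3 + 14.5×0.7167 + 6 = 14.414 + 10.392 + 6 = 30.806 cmH2O.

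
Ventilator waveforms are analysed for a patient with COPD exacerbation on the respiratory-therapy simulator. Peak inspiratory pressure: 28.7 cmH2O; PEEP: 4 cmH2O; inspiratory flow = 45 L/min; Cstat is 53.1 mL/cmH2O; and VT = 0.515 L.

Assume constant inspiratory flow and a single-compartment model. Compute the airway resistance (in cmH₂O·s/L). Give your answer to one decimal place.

20.0

Flow: 45 L/min ÷ 60 = 0.75 L/s.
Equation of motion (constant flow): PIP = Vt/C + R·V̇ + PEEP.
R·V̇ = PIP − Vt/C − PEEP = 28.7 − 515/53.1 − 4 = 28.7 − 9.699 − 4 = 15.001 cmH2O.
R = 15.001 / 0.75 = 20.001 cmH2O·s/L.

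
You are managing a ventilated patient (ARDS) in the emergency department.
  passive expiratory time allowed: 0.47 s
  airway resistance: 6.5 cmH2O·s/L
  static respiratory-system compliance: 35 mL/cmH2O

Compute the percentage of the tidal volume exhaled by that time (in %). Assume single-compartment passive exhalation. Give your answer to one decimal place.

87.3

τ = R × C = 6.5 × 35 mL/cmH2O = 6.5 × 0.035 L/cmH2O = 0.2275 s.
Passive exhalation: V(t)/V₀ = e^(−t/τ) = e^(−0.47/0.2275) = 0.1267.
Fraction exhaled = 1 − 0.1267 = 0.8733 → 87.33%.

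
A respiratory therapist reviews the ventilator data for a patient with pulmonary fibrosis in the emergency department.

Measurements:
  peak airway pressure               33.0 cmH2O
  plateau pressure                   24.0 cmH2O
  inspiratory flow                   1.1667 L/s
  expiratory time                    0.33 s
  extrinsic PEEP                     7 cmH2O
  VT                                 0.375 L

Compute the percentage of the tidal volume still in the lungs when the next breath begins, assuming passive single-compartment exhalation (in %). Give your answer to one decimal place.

R = (PIP − Pplat)/V̇ = (33.0 − 24.0) / 1.1667 = 9.0/1.1667 = 7.714 cmH2O·s/L.
C = Vt/(Pplat − PEEP) = 375.0 / (24.0 − 7) = 375.0/17.0 = 22.059 mL/cmH2O.
τ = R × C = 7.714 × 0.02206 L/cmH2O = 0.1702 s.
Fraction remaining at end-expiration = e^(−Te/τ) = e^(−0.33/0.1702) = 0.1439 → 14.39%.

14.4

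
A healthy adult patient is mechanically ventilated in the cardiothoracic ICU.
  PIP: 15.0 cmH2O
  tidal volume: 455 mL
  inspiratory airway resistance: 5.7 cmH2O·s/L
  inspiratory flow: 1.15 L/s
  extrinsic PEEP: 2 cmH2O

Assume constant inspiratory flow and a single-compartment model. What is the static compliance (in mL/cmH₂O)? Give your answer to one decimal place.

Equation of motion (constant flow): PIP = Vt/C + R·V̇ + PEEP.
Vt/C = PIP − R·V̇ − PEEP = 15.0 − 5.7×1.15 − 2 = 15.0 − 6.555 − 2 = 6.445 cmH2O.
C = Vt / 6.445 = 455 / 6.445 = 70.597 mL/cmH2O.

70.6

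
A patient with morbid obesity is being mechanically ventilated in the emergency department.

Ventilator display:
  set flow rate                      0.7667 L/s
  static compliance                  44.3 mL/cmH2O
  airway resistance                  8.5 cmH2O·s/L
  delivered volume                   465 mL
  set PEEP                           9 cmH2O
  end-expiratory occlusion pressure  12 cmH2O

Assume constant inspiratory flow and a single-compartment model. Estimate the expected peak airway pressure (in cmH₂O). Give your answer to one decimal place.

Total PEEP = 12 cmH2O (set 9 + intrinsic 3); this is the baseline alveolar pressure.
Equation of motion (constant flow): PIP = Vt/C + R·V̇ + PEEP.
PIP = 465/44.3 + 8.5×0.7667 + 12 = 10.497 + 6.517 + 12 = 29.014 cmH2O.

29.0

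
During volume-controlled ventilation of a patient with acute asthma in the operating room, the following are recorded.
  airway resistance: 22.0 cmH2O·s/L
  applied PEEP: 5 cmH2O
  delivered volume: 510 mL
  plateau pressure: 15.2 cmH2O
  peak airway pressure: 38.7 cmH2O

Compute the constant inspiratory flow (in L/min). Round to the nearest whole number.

64

flow = (PIP − Pplat) / Raw = (38.7 − 15.2) / 22.0 = 1.068 L/s × 60 = 64.08 L/min.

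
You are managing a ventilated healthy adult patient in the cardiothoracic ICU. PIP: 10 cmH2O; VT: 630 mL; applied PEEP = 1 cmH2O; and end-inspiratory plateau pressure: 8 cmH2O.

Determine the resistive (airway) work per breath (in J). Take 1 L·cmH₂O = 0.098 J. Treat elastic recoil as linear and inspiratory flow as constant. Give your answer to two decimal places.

With constant inspiratory flow the resistive pressure is constant at PIP − Pplat = 10 − 8 = 2.0 cmH2O, so resistive work = 2.0 × 0.630 = 1.26 L·cmH2O.
× 0.098 J/(L·cmH2O) → 0.1235 J.

0.12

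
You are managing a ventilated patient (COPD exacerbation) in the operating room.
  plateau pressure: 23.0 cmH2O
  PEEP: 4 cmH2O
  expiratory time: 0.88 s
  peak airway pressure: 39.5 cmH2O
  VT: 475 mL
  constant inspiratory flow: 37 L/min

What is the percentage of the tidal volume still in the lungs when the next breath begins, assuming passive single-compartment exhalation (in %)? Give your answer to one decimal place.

26.8

Flow: 37 L/min ÷ 60 = 0.6167 L/s.
R = (PIP − Pplat)/V̇ = (39.5 − 23.0) / 0.6167 = 16.5/0.6167 = 26.755 cmH2O·s/L.
C = Vt/(Pplat − PEEP) = 475.0 / (23.0 − 4) = 475.0/19.0 = 25.0 mL/cmH2O.
τ = R × C = 26.755 × 0.025 L/cmH2O = 0.6689 s.
Fraction remaining at end-expiration = e^(−Te/τ) = e^(−0.88/0.6689) = 0.2683 → 26.83%.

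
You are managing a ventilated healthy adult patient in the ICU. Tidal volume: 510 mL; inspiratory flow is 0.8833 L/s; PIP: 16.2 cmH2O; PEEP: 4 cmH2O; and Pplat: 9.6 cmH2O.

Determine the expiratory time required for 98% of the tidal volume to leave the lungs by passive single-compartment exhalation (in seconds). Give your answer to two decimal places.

2.66

R = (PIP − Pplat)/V̇ = (16.2 − 9.6) / 0.8833 = 6.6/0.8833 = 7.472 cmH2O·s/L.
C = Vt/(Pplat − PEEP) = 510.0 / (9.6 − 4) = 510.0/5.6 = 91.071 mL/cmH2O.
τ = R × C = 7.472 × 0.09107 L/cmH2O = 0.6805 s.
t = −τ·ln(1 − 0.98) = −0.6805·ln(0.02) = 2.662 s.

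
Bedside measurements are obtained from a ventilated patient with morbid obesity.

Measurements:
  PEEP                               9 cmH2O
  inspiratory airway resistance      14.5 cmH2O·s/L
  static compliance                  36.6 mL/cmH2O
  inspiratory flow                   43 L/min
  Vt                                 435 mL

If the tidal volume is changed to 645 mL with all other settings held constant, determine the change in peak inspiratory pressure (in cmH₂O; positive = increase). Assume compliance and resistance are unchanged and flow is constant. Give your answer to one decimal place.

5.7

PIP = Vt/C + R·V̇ + PEEP (constant-flow equation of motion).
Only the elastic term changes: ΔPIP = ΔVt / C = (645 − 435) / 36.6 = 5.738 cmH2O.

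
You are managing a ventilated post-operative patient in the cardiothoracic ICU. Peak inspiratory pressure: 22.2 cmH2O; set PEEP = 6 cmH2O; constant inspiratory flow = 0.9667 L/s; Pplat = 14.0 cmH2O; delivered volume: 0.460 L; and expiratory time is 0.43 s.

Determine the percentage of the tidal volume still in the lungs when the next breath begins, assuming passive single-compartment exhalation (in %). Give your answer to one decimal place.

R = (PIP − Pplat)/V̇ = (22.2 − 14.0) / 0.9667 = 8.2/0.9667 = 8.482 cmH2O·s/L.
C = Vt/(Pplat − PEEP) = 460.0 / (14.0 − 6) = 460.0/8.0 = 57.5 mL/cmH2O.
τ = R × C = 8.482 × 0.0575 L/cmH2O = 0.4877 s.
Fraction remaining at end-expiration = e^(−Te/τ) = e^(−0.43/0.4877) = 0.4141 → 41.41%.

41.4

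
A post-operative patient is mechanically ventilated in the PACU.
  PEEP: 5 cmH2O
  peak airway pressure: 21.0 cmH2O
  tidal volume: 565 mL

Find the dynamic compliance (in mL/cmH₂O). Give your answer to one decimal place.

Dynamic compliance = Vt / (PIP − PEEP) = 565 / (21.0 − 5) = 565 / 16.0 = 35.313 mL/cmH2O.

35.3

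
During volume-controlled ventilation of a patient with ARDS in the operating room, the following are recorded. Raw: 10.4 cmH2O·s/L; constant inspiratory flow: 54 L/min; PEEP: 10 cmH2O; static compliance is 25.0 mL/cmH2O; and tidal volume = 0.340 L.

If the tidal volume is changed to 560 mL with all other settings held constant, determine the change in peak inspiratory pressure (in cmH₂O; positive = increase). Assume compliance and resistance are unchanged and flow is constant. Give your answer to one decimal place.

8.8

PIP = Vt/C + R·V̇ + PEEP (constant-flow equation of motion).
Only the elastic term changes: ΔPIP = ΔVt / C = (560 − 340) / 25.0 = 8.8 cmH2O.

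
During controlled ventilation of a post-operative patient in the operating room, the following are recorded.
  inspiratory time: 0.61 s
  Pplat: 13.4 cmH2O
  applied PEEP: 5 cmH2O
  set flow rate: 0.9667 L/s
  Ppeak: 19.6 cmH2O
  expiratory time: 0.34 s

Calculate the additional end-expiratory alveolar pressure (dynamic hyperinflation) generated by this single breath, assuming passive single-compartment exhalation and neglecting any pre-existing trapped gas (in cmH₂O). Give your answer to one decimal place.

3.9

Vt = flow × Ti = 0.9667 L/s × 0.61 s × 1000 mL/L = 589.69 mL.
R = (PIP − Pplat)/V̇ = (19.6 − 13.4) / 0.9667 = 6.2/0.9667 = 6.414 cmH2O·s/L.
C = Vt/(Pplat − PEEP) = 589.69 / (13.4 − 5) = 589.69/8.4 = 70.201 mL/cmH2O.
τ = R × C = 6.414 × 0.0702 L/cmH2O = 0.4503 s.
Fraction remaining = e^(−Te/τ) = e^(−0.34/0.4503) = 0.47; trapped volume = 589.69 × 0.47 = 277.15 mL.
Additional alveolar pressure from trapping ≈ V_trapped / C = 277.15 / 70.201 = 3.948 cmH2O.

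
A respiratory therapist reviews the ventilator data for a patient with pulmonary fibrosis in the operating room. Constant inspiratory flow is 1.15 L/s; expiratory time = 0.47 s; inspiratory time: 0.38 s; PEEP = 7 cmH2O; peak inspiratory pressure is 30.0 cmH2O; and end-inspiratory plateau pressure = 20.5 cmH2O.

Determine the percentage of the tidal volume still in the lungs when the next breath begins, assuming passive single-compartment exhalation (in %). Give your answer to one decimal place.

17.2

Vt = flow × Ti = 1.15 L/s × 0.38 s × 1000 mL/L = 437.0 mL.
R = (PIP − Pplat)/V̇ = (30.0 − 20.5) / 1.15 = 9.5/1.15 = 8.261 cmH2O·s/L.
C = Vt/(Pplat − PEEP) = 437.0 / (20.5 − 7) = 437.0/13.5 = 32.37 mL/cmH2O.
τ = R × C = 8.261 × 0.03237 L/cmH2O = 0.2674 s.
Fraction remaining at end-expiration = e^(−Te/τ) = e^(−0.47/0.2674) = 0.1724 → 17.24%.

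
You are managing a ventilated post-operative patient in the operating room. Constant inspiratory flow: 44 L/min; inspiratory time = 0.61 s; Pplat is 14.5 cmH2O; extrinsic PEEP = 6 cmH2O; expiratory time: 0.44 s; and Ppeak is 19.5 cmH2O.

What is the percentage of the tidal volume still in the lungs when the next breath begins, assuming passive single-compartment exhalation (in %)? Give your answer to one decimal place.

Flow: 44 L/min ÷ 60 = 0.7333 L/s.
Vt = flow × Ti = 0.7333 L/s × 0.61 s × 1000 mL/L = 447.31 mL.
R = (PIP − Pplat)/V̇ = (19.5 − 14.5) / 0.7333 = 5.0/0.7333 = 6.818 cmH2O·s/L.
C = Vt/(Pplat − PEEP) = 447.31 / (14.5 − 6) = 447.31/8.5 = 52.625 mL/cmH2O.
τ = R × C = 6.818 × 0.05263 L/cmH2O = 0.3588 s.
Fraction remaining at end-expiration = e^(−Te/τ) = e^(−0.44/0.3588) = 0.2934 → 29.34%.

29.3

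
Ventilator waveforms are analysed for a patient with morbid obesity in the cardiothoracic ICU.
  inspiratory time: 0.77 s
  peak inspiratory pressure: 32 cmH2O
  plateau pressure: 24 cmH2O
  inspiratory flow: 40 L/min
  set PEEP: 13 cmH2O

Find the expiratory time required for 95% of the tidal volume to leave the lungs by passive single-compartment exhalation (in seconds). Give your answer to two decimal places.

1.68

Flow: 40 L/min ÷ 60 = 0.6667 L/s.
Vt = flow × Ti = 0.6667 L/s × 0.77 s × 1000 mL/L = 513.36 mL.
R = (PIP − Pplat)/V̇ = (32 − 24) / 0.6667 = 8.0/0.6667 = 11.999 cmH2O·s/L.
C = Vt/(Pplat − PEEP) = 513.36 / (24 − 13) = 513.36/11.0 = 46.669 mL/cmH2O.
τ = R × C = 11.999 × 0.04667 L/cmH2O = 0.56 s.
t = −τ·ln(1 − 0.95) = −0.56·ln(0.05) = 1.678 s.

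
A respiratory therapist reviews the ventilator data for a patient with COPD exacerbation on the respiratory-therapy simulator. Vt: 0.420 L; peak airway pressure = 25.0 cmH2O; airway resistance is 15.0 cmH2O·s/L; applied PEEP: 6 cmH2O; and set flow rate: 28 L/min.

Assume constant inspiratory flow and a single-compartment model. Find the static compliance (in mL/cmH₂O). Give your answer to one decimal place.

Flow: 28 L/min ÷ 60 = 0.4667 L/s.
Equation of motion (constant flow): PIP = Vt/C + R·V̇ + PEEP.
Vt/C = PIP − R·V̇ − PEEP = 25.0 − 15.0×0.4667 − 6 = 25.0 − 7.001 − 6 = 11.999 cmH2O.
C = Vt / 11.999 = 420 / 11.999 = 35.003 mL/cmH2O.

35.0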